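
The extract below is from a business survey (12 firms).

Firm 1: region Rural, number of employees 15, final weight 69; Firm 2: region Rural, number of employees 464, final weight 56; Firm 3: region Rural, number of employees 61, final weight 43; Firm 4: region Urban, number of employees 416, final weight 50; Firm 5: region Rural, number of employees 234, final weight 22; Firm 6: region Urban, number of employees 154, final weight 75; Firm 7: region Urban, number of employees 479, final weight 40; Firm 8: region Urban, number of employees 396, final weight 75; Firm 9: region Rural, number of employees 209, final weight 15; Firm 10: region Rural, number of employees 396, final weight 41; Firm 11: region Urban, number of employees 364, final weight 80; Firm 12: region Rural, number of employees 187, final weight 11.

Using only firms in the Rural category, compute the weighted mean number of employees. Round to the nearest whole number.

Rural rows: 1, 2, 3, 5, 9, 10, 12
Weighted sum = 15×69 + 464×56 + 61×43 + 234×22 + 209×15 + 396×41 + 187×11
  = 1035 + 25984 + 2623 + 5148 + 3135 + 16236 + 2057 = 56218
Sum of weights = 69 + 56 + 43 + 22 + 15 + 41 + 11 = 257
Weighted mean = 56218 / 257 = 218.74708

219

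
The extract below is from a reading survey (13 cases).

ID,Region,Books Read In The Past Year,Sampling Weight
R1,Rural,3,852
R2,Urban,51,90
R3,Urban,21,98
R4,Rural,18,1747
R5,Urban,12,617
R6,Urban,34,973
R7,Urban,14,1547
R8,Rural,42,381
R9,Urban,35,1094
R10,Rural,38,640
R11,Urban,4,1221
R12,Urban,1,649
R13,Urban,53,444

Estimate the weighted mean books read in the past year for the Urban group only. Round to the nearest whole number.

Urban rows: R2, R3, R5, R6, R7, R9, R11, R12, R13
Weighted sum = 51×90 + 21×98 + 12×617 + 34×973 + 14×1547 + 35×1094 + 4×1221 + 1×649 + 53×444
  = 4590 + 2058 + 7404 + 33082 + 21658 + 38290 + 4884 + 649 + 23532 = 136147
Sum of weights = 90 + 98 + 617 + 973 + 1547 + 1094 + 1221 + 649 + 444 = 6733
Weighted mean = 136147 / 6733 = 20.220853

20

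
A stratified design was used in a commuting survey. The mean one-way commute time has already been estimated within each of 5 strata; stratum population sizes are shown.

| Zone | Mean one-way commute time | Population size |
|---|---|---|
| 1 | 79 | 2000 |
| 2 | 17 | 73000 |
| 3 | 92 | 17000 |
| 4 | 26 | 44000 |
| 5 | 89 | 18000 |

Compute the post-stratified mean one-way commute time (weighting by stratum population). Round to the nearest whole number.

Σ Nₕ·x̄ₕ = 79×2000 + 17×73000 + 92×17000 + 26×44000 + 89×18000
  = 158000 + 1241000 + 1564000 + 1144000 + 1602000 = 5709000
Σ Nₕ = 2000 + 73000 + 17000 + 44000 + 18000 = 154000
Overall mean = 5709000 / 154000 = 37.071429

37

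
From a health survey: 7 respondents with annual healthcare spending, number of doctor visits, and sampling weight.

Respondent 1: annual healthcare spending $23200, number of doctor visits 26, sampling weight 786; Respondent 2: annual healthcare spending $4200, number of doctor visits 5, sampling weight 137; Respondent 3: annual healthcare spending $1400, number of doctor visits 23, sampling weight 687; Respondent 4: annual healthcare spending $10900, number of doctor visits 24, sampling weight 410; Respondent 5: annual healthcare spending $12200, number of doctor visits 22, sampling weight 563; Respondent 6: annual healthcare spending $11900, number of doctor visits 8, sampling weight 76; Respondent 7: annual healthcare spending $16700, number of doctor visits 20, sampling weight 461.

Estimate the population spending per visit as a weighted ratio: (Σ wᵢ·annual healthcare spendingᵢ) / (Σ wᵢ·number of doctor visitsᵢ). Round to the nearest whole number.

576

Σ wᵢ·y = 23200×786 + 4200×137 + 1400×687 + 10900×410 + 12200×563 + 11900×76 + 16700×461
  = 18235200 + 575400 + 961800 + 4469000 + 6868600 + 904400 + 7698700 = 39713100
Σ wᵢ·x = 26×786 + 5×137 + 23×687 + 24×410 + 22×563 + 8×76 + 20×461
  = 20436 + 685 + 15801 + 9840 + 12386 + 608 + 9220 = 68976
Ratio = 39713100 / 68976 = 575.75244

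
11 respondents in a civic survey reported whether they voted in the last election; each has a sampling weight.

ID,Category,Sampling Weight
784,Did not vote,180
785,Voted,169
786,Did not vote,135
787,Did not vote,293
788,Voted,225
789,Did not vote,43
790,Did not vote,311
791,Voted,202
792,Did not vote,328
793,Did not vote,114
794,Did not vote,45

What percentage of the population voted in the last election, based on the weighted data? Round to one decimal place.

Sum of weights for 'Voted' = 169 + 225 + 202 = 596
Total weight = 180 + 169 + 135 + 293 + 225 + 43 + 311 + 202 + 328 + 114 + 45 = 2045
Weighted proportion = 596 / 2045 = 0.29144254 → 29.144254%

29.1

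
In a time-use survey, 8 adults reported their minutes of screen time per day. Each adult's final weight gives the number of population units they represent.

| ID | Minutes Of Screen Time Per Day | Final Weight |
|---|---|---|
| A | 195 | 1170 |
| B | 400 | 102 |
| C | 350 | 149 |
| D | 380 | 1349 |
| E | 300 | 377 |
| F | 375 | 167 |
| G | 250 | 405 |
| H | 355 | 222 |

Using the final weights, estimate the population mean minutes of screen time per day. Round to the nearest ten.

300

Weighted sum = 195×1170 + 400×102 + 350×149 + 380×1349 + 300×377 + 375×167 + 250×405 + 355×222
  = 1189505
Sum of weights = 1170 + 102 + 149 + 1349 + 377 + 167 + 405 + 222 = 3941
Weighted mean = 1189505 / 3941 = 301.82822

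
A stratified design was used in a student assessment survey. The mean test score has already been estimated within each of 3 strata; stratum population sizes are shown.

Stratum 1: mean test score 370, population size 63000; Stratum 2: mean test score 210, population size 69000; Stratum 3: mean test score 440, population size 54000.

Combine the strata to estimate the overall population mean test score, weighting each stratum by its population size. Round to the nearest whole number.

Σ Nₕ·x̄ₕ = 61560000
Σ Nₕ = 63000 + 69000 + 54000 = 186000
Overall mean = 61560000 / 186000 = 330.96774

331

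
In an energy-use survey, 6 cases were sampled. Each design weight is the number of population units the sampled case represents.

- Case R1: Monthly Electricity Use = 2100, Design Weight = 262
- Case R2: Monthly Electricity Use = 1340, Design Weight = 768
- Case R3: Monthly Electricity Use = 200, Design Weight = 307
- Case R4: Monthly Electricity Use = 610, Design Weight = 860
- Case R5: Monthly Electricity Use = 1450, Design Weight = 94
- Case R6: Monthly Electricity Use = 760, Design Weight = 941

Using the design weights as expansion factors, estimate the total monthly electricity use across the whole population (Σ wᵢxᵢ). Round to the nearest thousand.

3017000

Weighted total = 2100×262 + 1340×768 + 200×307 + 610×860 + 1450×94 + 760×941
  = 3016780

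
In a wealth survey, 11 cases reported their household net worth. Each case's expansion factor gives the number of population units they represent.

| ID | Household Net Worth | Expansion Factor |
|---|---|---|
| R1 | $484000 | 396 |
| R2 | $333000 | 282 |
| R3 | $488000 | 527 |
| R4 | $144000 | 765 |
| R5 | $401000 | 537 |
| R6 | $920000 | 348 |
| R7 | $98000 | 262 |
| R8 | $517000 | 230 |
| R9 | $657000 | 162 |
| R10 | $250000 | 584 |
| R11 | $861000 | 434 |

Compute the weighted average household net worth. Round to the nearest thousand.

433000

Weighted sum = 484000×396 + 333000×282 + 488000×527 + 144000×765 + 401000×537 + 920000×348 + 98000×262 + 517000×230 + 657000×162 + 250000×584 + 861000×434
  = 191664000 + 93906000 + 257176000 + 110160000 + 215337000 + 320160000 + 25676000 + 118910000 + 106434000 + 146000000 + 373674000 = 1959097000
Sum of weights = 4527
Weighted mean = 1959097000 / 4527 = 432758.34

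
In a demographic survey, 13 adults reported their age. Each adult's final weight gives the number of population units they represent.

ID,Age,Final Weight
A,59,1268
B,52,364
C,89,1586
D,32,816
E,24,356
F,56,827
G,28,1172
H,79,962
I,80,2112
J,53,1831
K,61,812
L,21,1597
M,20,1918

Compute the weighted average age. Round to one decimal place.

Weighted sum = 812108
Sum of weights = 15621
Weighted mean = 812108 / 15621 = 51.988221

52.0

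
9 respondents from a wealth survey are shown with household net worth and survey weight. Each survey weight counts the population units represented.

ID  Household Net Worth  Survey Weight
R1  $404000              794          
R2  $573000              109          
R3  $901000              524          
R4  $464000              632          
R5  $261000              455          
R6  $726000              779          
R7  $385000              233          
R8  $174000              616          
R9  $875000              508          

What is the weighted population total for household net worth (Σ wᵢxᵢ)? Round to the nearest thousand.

Weighted total = 404000×794 + 573000×109 + 901000×524 + 464000×632 + 261000×455 + 726000×779 + 385000×233 + 174000×616 + 875000×508
  = 320776000 + 62457000 + 472124000 + 293248000 + 118755000 + 565554000 + 89705000 + 107184000 + 444500000 = 2474303000

2474303000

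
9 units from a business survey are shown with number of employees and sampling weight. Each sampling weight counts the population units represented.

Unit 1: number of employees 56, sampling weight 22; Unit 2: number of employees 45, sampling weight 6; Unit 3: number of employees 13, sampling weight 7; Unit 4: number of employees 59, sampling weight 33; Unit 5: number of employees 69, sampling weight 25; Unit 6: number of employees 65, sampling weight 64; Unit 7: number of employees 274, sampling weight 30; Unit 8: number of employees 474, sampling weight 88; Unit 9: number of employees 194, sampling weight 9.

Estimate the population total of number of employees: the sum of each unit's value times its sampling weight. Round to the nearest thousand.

Weighted total = 56×22 + 45×6 + 13×7 + 59×33 + 69×25 + 65×64 + 274×30 + 474×88 + 194×9
  = 61103

61000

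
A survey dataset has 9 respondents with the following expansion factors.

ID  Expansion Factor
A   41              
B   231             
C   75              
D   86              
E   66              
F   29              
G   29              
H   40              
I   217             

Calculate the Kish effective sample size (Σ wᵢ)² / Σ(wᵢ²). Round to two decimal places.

5.40

Σ wᵢ = 41 + 231 + 75 + 86 + 66 + 29 + 29 + 40 + 217 = 814
Σ wᵢ² = 1681 + 53361 + 5625 + 7396 + 4356 + 841 + 841 + 1600 + 47089 = 122790
n_eff = 814² / 122790 = 662596 / 122790 = 5.3961723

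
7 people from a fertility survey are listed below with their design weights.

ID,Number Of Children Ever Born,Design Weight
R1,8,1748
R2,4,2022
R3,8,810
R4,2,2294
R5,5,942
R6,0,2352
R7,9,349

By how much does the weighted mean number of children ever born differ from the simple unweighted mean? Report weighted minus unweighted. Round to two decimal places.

-1.25

Unweighted sum = 36
Unweighted mean = 36 / 7 = 5.1428571
Weighted sum = 8×1748 + 4×2022 + 8×810 + 2×2294 + 5×942 + 0×2352 + 9×349
  = 13984 + 8088 + 6480 + 4588 + 4710 + 0 + 3141 = 40991
Sum of weights = 1748 + 2022 + 810 + 2294 + 942 + 2352 + 349 = 10517
Weighted mean = 40991 / 10517 = 3.8975944
Difference (weighted minus unweighted) = -1.2452628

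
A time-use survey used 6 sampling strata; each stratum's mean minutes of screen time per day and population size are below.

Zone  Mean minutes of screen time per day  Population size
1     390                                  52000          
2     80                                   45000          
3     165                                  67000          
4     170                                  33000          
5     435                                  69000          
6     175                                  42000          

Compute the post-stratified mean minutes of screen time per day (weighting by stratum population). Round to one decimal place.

Σ Nₕ·x̄ₕ = 390×52000 + 80×45000 + 165×67000 + 170×33000 + 435×69000 + 175×42000
  = 20280000 + 3600000 + 11055000 + 5610000 + 30015000 + 7350000 = 77910000
Σ Nₕ = 52000 + 45000 + 67000 + 33000 + 69000 + 42000 = 308000
Overall mean = 77910000 / 308000 = 252.95455

253.0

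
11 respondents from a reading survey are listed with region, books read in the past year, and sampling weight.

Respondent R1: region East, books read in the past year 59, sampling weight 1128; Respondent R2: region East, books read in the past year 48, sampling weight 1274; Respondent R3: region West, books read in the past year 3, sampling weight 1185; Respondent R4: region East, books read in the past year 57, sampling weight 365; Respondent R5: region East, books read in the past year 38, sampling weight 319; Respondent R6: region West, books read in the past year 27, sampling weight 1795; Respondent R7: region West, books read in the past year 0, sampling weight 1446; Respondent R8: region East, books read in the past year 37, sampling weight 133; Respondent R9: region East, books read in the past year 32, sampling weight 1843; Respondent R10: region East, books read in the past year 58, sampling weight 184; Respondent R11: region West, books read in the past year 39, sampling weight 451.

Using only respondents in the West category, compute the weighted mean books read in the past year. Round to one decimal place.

14.3

West rows: R3, R6, R7, R11
Weighted sum = 3×1185 + 27×1795 + 0×1446 + 39×451
  = 3555 + 48465 + 0 + 17589 = 69609
Sum of weights = 1185 + 1795 + 1446 + 451 = 4877
Weighted mean = 69609 / 4877 = 14.272914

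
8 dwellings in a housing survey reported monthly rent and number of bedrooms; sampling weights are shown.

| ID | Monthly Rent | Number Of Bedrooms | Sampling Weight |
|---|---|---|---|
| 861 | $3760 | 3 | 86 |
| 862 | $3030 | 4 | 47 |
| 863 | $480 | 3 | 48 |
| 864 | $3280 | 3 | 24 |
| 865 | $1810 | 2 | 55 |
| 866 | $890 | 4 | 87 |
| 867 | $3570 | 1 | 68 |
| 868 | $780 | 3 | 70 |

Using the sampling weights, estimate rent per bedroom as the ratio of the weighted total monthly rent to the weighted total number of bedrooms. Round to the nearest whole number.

Σ wᵢ·y = 3760×86 + 3030×47 + 480×48 + 3280×24 + 1810×55 + 890×87 + 3570×68 + 780×70
  = 1041870
Σ wᵢ·x = 3×86 + 4×47 + 3×48 + 3×24 + 2×55 + 4×87 + 1×68 + 3×70
  = 1398
Ratio = 1041870 / 1398 = 745.25751

745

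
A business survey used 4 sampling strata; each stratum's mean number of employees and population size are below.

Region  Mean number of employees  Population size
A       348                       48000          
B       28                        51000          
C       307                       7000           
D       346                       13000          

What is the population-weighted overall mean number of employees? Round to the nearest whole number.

208

Σ Nₕ·x̄ₕ = 348×48000 + 28×51000 + 307×7000 + 346×13000
  = 16704000 + 1428000 + 2149000 + 4498000 = 24779000
Σ Nₕ = 48000 + 51000 + 7000 + 13000 = 119000
Overall mean = 24779000 / 119000 = 208.22689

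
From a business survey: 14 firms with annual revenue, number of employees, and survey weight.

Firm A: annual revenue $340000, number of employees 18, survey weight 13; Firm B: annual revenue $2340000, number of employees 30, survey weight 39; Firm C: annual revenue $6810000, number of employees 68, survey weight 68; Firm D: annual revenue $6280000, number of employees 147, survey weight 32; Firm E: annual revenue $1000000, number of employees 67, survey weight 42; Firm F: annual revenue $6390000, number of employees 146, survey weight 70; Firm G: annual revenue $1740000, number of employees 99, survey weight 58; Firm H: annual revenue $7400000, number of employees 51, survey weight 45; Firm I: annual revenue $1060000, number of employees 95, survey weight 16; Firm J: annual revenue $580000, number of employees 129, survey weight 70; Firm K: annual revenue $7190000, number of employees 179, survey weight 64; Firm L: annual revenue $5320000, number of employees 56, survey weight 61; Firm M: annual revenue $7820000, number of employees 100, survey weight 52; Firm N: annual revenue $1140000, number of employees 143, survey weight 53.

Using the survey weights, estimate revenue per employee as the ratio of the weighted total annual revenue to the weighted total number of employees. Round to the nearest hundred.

Σ wᵢ·y = 2992240000
Σ wᵢ·x = 70004
Ratio = 2992240000 / 70004 = 42743.843

42700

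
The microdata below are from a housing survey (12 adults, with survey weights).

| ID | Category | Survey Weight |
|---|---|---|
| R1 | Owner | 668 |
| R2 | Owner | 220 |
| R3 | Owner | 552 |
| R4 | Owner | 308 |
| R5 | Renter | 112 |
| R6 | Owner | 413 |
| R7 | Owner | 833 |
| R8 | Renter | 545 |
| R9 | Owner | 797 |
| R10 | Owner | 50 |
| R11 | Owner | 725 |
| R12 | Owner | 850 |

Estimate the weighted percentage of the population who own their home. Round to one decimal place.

89.2

Sum of weights for 'Owner' = 668 + 220 + 552 + 308 + 413 + 833 + 797 + 50 + 725 + 850 = 5416
Total weight = 668 + 220 + 552 + 308 + 112 + 413 + 833 + 545 + 797 + 50 + 725 + 850 = 6073
Weighted proportion = 5416 / 6073 = 0.89181624 → 89.181624%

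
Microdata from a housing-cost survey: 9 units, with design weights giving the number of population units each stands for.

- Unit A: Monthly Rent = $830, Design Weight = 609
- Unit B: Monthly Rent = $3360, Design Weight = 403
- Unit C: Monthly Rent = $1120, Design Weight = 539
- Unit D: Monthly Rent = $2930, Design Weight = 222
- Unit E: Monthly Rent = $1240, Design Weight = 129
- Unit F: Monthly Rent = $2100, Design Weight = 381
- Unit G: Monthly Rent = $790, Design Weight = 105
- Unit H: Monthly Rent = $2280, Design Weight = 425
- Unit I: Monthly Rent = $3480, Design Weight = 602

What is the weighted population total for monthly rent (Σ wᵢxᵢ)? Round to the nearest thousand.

Weighted total = 830×609 + 3360×403 + 1120×539 + 2930×222 + 1240×129 + 2100×381 + 790×105 + 2280×425 + 3480×602
  = 505470 + 1354080 + 603680 + 650460 + 159960 + 800100 + 82950 + 969000 + 2094960 = 7220660

7221000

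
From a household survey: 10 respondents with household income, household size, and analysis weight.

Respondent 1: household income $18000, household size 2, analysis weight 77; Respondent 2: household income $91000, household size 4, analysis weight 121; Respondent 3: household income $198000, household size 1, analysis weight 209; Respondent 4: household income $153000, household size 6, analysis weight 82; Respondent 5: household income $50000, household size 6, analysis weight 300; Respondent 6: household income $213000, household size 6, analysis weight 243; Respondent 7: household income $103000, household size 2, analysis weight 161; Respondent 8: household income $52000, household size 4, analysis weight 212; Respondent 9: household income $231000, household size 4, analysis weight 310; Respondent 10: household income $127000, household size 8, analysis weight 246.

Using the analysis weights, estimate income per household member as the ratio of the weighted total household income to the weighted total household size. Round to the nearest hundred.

29400

Σ wᵢ·y = 263543000
Σ wᵢ·x = 2×77 + 4×121 + 1×209 + 6×82 + 6×300 + 6×243 + 2×161 + 4×212 + 4×310 + 8×246
  = 8975
Ratio = 263543000 / 8975 = 29364.123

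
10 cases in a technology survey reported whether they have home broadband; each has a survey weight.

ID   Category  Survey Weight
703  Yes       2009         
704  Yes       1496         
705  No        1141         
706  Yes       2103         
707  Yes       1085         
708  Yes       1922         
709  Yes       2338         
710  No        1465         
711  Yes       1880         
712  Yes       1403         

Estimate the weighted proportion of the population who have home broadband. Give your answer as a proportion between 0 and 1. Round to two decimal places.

0.85

Sum of weights for 'Yes' = 2009 + 1496 + 2103 + 1085 + 1922 + 2338 + 1880 + 1403 = 14236
Total weight = 2009 + 1496 + 1141 + 2103 + 1085 + 1922 + 2338 + 1465 + 1880 + 1403 = 16842
Weighted proportion = 14236 / 16842 = 0.84526778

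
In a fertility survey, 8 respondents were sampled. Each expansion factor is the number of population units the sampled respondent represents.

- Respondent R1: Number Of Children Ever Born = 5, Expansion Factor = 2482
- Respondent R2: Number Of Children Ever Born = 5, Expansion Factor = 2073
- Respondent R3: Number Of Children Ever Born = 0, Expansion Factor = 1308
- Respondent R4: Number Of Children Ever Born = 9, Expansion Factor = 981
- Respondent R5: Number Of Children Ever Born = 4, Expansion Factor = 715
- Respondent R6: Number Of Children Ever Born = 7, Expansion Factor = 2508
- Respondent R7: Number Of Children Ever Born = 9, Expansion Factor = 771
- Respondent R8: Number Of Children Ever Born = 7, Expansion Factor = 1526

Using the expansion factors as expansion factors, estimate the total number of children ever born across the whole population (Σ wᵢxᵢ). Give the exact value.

Weighted total = 5×2482 + 5×2073 + 0×1308 + 9×981 + 4×715 + 7×2508 + 9×771 + 7×1526
  = 69641

69641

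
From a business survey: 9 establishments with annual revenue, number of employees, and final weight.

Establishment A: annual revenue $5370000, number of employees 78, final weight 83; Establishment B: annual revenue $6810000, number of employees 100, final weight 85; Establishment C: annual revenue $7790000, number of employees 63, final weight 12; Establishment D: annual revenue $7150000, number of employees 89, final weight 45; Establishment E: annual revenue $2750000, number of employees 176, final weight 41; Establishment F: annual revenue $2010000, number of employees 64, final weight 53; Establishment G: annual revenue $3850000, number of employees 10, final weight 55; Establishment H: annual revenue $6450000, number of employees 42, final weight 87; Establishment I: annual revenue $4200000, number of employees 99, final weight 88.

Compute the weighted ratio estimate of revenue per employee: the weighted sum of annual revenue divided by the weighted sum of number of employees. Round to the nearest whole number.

64763

Σ wᵢ·y = 5370000×83 + 6810000×85 + 7790000×12 + 7150000×45 + 2750000×41 + 2010000×53 + 3850000×55 + 6450000×87 + 4200000×88
  = 2801570000
Σ wᵢ·x = 43259
Ratio = 2801570000 / 43259 = 64762.708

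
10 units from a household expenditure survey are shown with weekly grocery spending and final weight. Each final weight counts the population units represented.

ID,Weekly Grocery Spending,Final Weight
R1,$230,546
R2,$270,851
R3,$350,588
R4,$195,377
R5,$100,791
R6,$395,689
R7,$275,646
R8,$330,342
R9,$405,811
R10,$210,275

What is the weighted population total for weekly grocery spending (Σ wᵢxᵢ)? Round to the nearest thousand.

1663000

Weighted total = 230×546 + 270×851 + 350×588 + 195×377 + 100×791 + 395×689 + 275×646 + 330×342 + 405×811 + 210×275
  = 125580 + 229770 + 205800 + 73515 + 79100 + 272155 + 177650 + 112860 + 328455 + 57750 = 1662635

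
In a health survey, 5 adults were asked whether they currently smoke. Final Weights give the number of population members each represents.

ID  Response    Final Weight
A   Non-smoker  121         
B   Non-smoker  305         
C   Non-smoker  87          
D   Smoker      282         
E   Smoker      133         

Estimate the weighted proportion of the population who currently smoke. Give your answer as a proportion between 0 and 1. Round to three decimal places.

Sum of weights for 'Smoker' = 282 + 133 = 415
Total weight = 928
Weighted proportion = 415 / 928 = 0.44719828

0.447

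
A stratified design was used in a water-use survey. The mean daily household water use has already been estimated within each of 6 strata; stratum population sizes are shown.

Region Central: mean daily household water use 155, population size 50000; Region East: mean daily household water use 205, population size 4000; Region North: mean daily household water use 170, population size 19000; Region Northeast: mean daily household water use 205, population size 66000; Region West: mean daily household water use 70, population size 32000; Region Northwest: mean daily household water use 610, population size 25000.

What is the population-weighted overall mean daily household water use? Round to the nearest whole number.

Σ Nₕ·x̄ₕ = 155×50000 + 205×4000 + 170×19000 + 205×66000 + 70×32000 + 610×25000
  = 42820000
Σ Nₕ = 50000 + 4000 + 19000 + 66000 + 32000 + 25000 = 196000
Overall mean = 42820000 / 196000 = 218.46939

218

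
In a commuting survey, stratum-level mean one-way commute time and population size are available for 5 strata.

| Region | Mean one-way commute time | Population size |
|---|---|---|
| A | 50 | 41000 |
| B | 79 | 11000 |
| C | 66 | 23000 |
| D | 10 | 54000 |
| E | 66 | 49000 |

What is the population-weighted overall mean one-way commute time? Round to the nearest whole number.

46

Σ Nₕ·x̄ₕ = 8211000
Σ Nₕ = 178000
Overall mean = 8211000 / 178000 = 46.129213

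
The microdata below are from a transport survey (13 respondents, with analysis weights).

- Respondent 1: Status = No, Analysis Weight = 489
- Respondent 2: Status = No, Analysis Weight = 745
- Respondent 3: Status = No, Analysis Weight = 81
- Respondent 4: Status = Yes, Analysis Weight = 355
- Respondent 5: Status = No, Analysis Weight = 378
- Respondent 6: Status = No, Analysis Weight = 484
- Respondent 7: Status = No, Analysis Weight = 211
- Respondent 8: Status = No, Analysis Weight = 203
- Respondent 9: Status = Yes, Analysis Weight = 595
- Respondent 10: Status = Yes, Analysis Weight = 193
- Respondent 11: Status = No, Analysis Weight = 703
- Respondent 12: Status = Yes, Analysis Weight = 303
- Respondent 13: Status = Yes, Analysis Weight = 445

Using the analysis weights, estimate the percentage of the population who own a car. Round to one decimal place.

36.5

Sum of weights for 'Yes' = 355 + 595 + 193 + 303 + 445 = 1891
Total weight = 5185
Weighted proportion = 1891 / 5185 = 0.36470588 → 36.470588%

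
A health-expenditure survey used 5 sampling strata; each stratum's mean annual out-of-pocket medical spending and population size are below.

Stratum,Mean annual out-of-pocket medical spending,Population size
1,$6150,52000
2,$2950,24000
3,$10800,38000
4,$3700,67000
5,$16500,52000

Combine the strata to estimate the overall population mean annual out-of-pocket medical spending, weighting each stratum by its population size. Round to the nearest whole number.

Σ Nₕ·x̄ₕ = 6150×52000 + 2950×24000 + 10800×38000 + 3700×67000 + 16500×52000
  = 319800000 + 70800000 + 410400000 + 247900000 + 858000000 = 1906900000
Σ Nₕ = 52000 + 24000 + 38000 + 67000 + 52000 = 233000
Overall mean = 1906900000 / 233000 = 8184.1202

8184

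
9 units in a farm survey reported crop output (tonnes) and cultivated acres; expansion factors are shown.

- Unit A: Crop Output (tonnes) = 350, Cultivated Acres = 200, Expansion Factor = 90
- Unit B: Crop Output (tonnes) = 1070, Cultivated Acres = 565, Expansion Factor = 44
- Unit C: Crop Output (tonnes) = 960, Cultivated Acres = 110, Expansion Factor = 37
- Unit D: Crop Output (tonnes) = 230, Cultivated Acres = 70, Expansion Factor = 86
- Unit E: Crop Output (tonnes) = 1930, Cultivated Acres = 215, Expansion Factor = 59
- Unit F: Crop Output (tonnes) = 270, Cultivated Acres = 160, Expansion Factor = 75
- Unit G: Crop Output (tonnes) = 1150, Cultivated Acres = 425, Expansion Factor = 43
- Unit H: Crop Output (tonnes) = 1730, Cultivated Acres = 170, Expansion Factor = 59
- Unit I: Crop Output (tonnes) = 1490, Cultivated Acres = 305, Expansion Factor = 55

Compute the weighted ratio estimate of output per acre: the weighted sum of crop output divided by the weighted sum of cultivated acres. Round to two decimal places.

4.09

Σ wᵢ·y = 350×90 + 1070×44 + 960×37 + 230×86 + 1930×59 + 270×75 + 1150×43 + 1730×59 + 1490×55
  = 31500 + 47080 + 35520 + 19780 + 113870 + 20250 + 49450 + 102070 + 81950 = 501470
Σ wᵢ·x = 200×90 + 565×44 + 110×37 + 70×86 + 215×59 + 160×75 + 425×43 + 170×59 + 305×55
  = 18000 + 24860 + 4070 + 6020 + 12685 + 12000 + 18275 + 10030 + 16775 = 122715
Ratio = 501470 / 122715 = 4.0864605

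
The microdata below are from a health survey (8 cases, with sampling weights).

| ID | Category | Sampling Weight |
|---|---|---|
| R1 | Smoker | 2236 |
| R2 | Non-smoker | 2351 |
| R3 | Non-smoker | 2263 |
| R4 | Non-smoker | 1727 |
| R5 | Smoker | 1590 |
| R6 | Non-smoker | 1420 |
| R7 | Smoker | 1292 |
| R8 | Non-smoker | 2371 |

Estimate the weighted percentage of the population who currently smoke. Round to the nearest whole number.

34

Sum of weights for 'Smoker' = 2236 + 1590 + 1292 = 5118
Total weight = 2236 + 2351 + 2263 + 1727 + 1590 + 1420 + 1292 + 2371 = 15250
Weighted proportion = 5118 / 15250 = 0.33560656 → 33.560656%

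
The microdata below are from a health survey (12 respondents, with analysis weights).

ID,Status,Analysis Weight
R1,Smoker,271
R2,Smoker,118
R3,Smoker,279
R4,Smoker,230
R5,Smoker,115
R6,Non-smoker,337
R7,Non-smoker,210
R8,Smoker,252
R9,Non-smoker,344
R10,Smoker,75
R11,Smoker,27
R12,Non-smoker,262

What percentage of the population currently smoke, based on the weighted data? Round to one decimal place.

Sum of weights for 'Smoker' = 271 + 118 + 279 + 230 + 115 + 252 + 75 + 27 = 1367
Total weight = 271 + 118 + 279 + 230 + 115 + 337 + 210 + 252 + 344 + 75 + 27 + 262 = 2520
Weighted proportion = 1367 / 2520 = 0.54246032 → 54.246032%

54.2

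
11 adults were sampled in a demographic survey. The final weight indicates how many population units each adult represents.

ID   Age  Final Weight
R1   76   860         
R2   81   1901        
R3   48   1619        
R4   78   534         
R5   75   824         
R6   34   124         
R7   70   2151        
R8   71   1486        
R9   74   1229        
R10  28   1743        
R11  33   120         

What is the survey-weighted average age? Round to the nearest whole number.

Weighted sum = 76×860 + 81×1901 + 48×1619 + 78×534 + 75×824 + 34×124 + 70×2151 + 71×1486 + 74×1229 + 28×1743 + 33×120
  = 804507
Sum of weights = 12591
Weighted mean = 804507 / 12591 = 63.895401

64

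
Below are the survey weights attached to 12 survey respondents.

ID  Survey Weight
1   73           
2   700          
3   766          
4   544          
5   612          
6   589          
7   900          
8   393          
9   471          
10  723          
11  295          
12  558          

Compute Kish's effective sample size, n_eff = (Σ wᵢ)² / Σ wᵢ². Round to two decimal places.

Σ wᵢ = 73 + 700 + 766 + 544 + 612 + 589 + 900 + 393 + 471 + 723 + 295 + 558 = 6624
Σ wᵢ² = 4206894
n_eff = 6624² / 4206894 = 43877376 / 4206894 = 10.429874

10.43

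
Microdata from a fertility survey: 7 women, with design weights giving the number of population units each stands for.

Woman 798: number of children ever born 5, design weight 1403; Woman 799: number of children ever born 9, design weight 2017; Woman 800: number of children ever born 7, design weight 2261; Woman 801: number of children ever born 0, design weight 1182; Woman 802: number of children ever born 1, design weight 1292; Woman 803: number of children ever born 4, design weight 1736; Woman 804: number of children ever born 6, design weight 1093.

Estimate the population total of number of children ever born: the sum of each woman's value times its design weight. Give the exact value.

Weighted total = 5×1403 + 9×2017 + 7×2261 + 0×1182 + 1×1292 + 4×1736 + 6×1093
  = 55789

55789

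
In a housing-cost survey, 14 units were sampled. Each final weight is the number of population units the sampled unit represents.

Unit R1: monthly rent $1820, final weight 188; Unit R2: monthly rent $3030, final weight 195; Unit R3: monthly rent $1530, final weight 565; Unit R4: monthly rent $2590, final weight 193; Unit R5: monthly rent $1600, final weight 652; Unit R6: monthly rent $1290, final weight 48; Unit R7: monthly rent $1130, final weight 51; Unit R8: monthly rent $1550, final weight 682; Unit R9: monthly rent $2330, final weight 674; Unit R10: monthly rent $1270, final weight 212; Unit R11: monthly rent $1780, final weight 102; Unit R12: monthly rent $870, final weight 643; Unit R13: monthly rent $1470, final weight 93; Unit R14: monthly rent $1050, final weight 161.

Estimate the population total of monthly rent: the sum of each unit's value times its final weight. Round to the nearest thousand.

Weighted total = 7403570

7404000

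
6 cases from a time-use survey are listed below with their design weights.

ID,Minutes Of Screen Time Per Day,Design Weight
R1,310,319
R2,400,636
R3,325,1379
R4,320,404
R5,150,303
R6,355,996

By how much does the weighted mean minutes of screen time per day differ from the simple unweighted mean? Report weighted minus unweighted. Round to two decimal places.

19.40

Unweighted sum = 310 + 400 + 325 + 320 + 150 + 355 = 1860
Unweighted mean = 1860 / 6 = 310
Weighted sum = 310×319 + 400×636 + 325×1379 + 320×404 + 150×303 + 355×996
  = 98890 + 254400 + 448175 + 129280 + 45450 + 353580 = 1329775
Sum of weights = 4037
Weighted mean = 1329775 / 4037 = 329.39683
Difference (weighted minus unweighted) = 19.396829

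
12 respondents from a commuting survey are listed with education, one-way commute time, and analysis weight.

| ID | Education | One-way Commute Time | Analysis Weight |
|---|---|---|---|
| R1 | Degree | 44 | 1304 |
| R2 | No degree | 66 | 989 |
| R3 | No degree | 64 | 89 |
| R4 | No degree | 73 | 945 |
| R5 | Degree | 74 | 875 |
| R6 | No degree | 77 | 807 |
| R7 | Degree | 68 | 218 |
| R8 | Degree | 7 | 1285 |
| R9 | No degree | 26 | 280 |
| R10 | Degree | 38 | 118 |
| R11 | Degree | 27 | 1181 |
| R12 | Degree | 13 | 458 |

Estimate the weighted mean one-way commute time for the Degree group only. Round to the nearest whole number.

Degree rows: R1, R5, R7, R8, R10, R11, R12
Weighted sum = 44×1304 + 74×875 + 68×218 + 7×1285 + 38×118 + 27×1181 + 13×458
  = 57376 + 64750 + 14824 + 8995 + 4484 + 31887 + 5954 = 188270
Sum of weights = 1304 + 875 + 218 + 1285 + 118 + 1181 + 458 = 5439
Weighted mean = 188270 / 5439 = 34.614819

35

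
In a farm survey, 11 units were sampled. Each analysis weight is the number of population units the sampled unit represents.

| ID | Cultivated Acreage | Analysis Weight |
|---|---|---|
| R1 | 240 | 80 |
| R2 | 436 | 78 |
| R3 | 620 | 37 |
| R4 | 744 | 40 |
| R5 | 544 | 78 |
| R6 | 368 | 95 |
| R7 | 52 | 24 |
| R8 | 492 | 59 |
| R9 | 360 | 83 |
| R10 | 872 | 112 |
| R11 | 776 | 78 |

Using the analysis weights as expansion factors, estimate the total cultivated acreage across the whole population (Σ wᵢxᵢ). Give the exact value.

Weighted total = 240×80 + 436×78 + 620×37 + 744×40 + 544×78 + 368×95 + 52×24 + 492×59 + 360×83 + 872×112 + 776×78
  = 19200 + 34008 + 22940 + 29760 + 42432 + 34960 + 1248 + 29028 + 29880 + 97664 + 60528 = 401648

401648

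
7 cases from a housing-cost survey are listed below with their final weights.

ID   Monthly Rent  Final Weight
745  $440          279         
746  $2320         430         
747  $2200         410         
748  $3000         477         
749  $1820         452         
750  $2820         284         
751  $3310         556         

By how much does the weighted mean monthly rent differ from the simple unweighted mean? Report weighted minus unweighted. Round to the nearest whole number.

Unweighted sum = 440 + 2320 + 2200 + 3000 + 1820 + 2820 + 3310 = 15910
Unweighted mean = 15910 / 7 = 2272.8571
Weighted sum = 440×279 + 2320×430 + 2200×410 + 3000×477 + 1820×452 + 2820×284 + 3310×556
  = 122760 + 997600 + 902000 + 1431000 + 822640 + 800880 + 1840360 = 6917240
Sum of weights = 279 + 430 + 410 + 477 + 452 + 284 + 556 = 2888
Weighted mean = 6917240 / 2888 = 2395.1662
Difference (weighted minus unweighted) = 122.30906

122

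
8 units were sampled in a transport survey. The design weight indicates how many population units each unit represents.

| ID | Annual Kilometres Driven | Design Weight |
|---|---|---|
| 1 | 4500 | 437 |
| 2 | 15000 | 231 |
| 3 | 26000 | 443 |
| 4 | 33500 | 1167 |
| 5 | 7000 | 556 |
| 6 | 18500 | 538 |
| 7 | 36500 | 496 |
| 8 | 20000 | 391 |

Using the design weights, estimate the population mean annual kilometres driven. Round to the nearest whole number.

22497

Weighted sum = 95813000
Sum of weights = 437 + 231 + 443 + 1167 + 556 + 538 + 496 + 391 = 4259
Weighted mean = 95813000 / 4259 = 22496.595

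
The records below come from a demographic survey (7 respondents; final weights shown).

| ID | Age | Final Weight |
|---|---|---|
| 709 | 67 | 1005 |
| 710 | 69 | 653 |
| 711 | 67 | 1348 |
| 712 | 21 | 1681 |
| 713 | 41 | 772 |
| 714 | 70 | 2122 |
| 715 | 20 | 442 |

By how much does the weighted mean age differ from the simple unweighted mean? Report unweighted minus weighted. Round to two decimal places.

-2.51

Unweighted sum = 67 + 69 + 67 + 21 + 41 + 70 + 20 = 355
Unweighted mean = 355 / 7 = 50.714286
Weighted sum = 67×1005 + 69×653 + 67×1348 + 21×1681 + 41×772 + 70×2122 + 20×442
  = 67335 + 45057 + 90316 + 35301 + 31652 + 148540 + 8840 = 427041
Sum of weights = 1005 + 653 + 1348 + 1681 + 772 + 2122 + 442 = 8023
Weighted mean = 427041 / 8023 = 53.227097
Difference (unweighted minus weighted) = -2.5128114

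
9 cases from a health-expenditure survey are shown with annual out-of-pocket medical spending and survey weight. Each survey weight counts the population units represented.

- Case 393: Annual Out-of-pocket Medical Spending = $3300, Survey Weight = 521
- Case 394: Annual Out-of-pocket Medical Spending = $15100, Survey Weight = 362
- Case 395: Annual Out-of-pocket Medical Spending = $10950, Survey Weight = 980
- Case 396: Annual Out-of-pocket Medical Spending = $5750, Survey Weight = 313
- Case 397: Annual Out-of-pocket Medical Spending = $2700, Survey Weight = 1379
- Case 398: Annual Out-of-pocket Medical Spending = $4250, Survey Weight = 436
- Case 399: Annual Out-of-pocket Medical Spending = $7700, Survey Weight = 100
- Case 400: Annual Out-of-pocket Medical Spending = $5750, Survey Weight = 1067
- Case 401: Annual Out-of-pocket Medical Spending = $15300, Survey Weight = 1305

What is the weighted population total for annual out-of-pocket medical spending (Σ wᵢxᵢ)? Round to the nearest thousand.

Weighted total = 3300×521 + 15100×362 + 10950×980 + 5750×313 + 2700×1379 + 4250×436 + 7700×100 + 5750×1067 + 15300×1305
  = 1719300 + 5466200 + 10731000 + 1799750 + 3723300 + 1853000 + 770000 + 6135250 + 19966500 = 52164300

52164000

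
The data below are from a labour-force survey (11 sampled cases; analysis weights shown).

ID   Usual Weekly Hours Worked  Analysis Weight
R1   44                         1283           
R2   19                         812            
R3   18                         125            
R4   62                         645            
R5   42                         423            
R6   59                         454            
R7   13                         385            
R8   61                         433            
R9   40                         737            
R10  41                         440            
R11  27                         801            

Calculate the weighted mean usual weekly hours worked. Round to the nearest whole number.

Weighted sum = 44×1283 + 19×812 + 18×125 + 62×645 + 42×423 + 59×454 + 13×385 + 61×433 + 40×737 + 41×440 + 27×801
  = 259237
Sum of weights = 1283 + 812 + 125 + 645 + 423 + 454 + 385 + 433 + 737 + 440 + 801 = 6538
Weighted mean = 259237 / 6538 = 39.650811

40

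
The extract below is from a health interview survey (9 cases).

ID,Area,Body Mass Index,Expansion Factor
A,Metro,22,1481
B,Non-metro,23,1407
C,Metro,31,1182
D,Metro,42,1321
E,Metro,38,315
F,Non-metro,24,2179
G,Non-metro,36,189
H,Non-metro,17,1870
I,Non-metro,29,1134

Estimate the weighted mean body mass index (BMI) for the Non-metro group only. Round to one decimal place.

23.0

Non-metro rows: B, F, G, H, I
Weighted sum = 23×1407 + 24×2179 + 36×189 + 17×1870 + 29×1134
  = 156137
Sum of weights = 6779
Weighted mean = 156137 / 6779 = 23.032453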